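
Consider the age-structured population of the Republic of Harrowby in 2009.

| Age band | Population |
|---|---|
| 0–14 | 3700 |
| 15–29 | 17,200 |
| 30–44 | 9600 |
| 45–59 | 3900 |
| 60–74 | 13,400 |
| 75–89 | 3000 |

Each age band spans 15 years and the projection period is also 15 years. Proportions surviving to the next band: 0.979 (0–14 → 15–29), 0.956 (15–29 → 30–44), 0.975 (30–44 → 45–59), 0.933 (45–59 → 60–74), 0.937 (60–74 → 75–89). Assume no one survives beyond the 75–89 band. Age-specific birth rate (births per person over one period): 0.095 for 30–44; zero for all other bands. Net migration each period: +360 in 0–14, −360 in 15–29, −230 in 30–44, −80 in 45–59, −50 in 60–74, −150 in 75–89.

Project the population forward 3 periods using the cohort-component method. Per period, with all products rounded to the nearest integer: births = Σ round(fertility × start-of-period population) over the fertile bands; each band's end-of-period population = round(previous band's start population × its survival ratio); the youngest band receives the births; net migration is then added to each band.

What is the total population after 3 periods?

28026

(Groups numbered youngest = 1 to oldest = 6.)
Period 1:
Births: 9600 × 0.095 = 912
Group 2: 3700 × 0.979 = 3622
Group 3: 17200 × 0.956 = 16443
Group 4: 9600 × 0.975 = 9360
Group 5: 3900 × 0.933 = 3639
Group 6: 13400 × 0.937 = 12556
Net migration: Group 1 + 360 → 1272; Group 2 − 360 → 3262; Group 3 − 230 → 16213; Group 4 − 80 → 9280; Group 5 − 50 → 3589; Group 6 − 150 → 12406
Giving 1272 / 3262 / 16213 / 9280 / 3589 / 12406.
Period 2:
Births: 16213 × 0.095 = 1540
Group 2: 1272 × 0.979 = 1245
Group 3: 3262 × 0.956 = 3118
Group 4: 16213 × 0.975 = 15808
Group 5: 9280 × 0.933 = 8658
Group 6: 3589 × 0.937 = 3363
Net migration: Group 1 + 360 → 1900; Group 2 − 360 → 885; Group 3 − 230 → 2888; Group 4 − 80 → 15728; Group 5 − 50 → 8608; Group 6 − 150 → 3213
Giving 1900 / 885 / 2888 / 15728 / 8608 / 3213.
Period 3:
Births: 2888 × 0.095 = 274
Group 2: 1900 × 0.979 = 1860
Group 3: 885 × 0.956 = 846
Group 4: 2888 × 0.975 = 2816
Group 5: 15728 × 0.933 = 14674
Group 6: 8608 × 0.937 = 8066
Net migration: Group 1 + 360 → 634; Group 2 − 360 → 1500; Group 3 − 230 → 616; Group 4 − 80 → 2736; Group 5 − 50 → 14624; Group 6 − 150 → 7916
Giving 634 / 1500 / 616 / 2736 / 14624 / 7916.
Total after period 3: 634 + 1500 + 616 + 2736 + 14624 + 7916 = 28026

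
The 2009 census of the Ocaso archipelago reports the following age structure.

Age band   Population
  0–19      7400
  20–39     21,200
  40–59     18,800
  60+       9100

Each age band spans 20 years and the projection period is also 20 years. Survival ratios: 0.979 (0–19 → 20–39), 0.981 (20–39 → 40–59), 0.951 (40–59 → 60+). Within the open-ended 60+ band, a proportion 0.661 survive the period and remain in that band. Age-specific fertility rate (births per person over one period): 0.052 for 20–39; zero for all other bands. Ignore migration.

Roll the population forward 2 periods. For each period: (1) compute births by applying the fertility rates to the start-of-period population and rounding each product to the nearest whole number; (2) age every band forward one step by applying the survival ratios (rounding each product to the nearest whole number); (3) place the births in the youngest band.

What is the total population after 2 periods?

(Bands numbered youngest = 1 to oldest = 4.)
Period 1:
Births: 21200 × 0.052 = 1102
Band 2: 7400 × 0.979 = 7245
Band 3: 21200 × 0.981 = 20797
Band 4: 18800 × 0.951 + 9100 × 0.661 = 17879 + 6015 = 23894
Population now: 0–19=1102, 20–39=7245, 40–59=20797, 60+=23894
Period 2:
Births: 7245 × 0.052 = 377
Band 2: 1102 × 0.979 = 1079
Band 3: 7245 × 0.981 = 7107
Band 4: 20797 × 0.951 + 23894 × 0.661 = 19778 + 15794 = 35572
Population now: 0–19=377, 20–39=1079, 40–59=7107, 60+=35572
Total after period 2: 377 + 1079 + 7107 + 35572 = 44135

44135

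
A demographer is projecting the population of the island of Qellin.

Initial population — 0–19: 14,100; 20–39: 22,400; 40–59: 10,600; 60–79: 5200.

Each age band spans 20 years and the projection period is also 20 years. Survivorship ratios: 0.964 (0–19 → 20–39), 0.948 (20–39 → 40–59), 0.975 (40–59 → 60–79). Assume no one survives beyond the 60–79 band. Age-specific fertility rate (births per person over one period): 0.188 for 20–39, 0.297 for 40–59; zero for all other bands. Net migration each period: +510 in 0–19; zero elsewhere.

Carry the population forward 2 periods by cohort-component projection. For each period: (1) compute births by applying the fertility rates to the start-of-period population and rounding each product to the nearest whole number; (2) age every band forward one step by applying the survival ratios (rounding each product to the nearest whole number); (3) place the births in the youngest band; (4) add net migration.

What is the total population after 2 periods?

Numbering the bands 1..4 from youngest to oldest:
[period 1]
Births: 22400 * 0.188 = 4211, 10600 * 0.297 = 3148 ⇒ total 7359
Band 2: 14100 * 0.964 = 13592
Band 3: 22400 * 0.948 = 21235
Band 4: 10600 * 0.975 = 10335
Net migration: Band 1 + 510 → 7869
→ [7869, 13592, 21235, 10335]
[period 2]
Births: 13592 * 0.188 = 2555, 21235 * 0.297 = 6307 ⇒ total 8862
Band 2: 7869 * 0.964 = 7586
Band 3: 13592 * 0.948 = 12885
Band 4: 21235 * 0.975 = 20704
Net migration: Band 1 + 510 → 9372
→ [9372, 7586, 12885, 20704]
Total after period 2: 9372 + 7586 + 12885 + 20704 = 50547

50547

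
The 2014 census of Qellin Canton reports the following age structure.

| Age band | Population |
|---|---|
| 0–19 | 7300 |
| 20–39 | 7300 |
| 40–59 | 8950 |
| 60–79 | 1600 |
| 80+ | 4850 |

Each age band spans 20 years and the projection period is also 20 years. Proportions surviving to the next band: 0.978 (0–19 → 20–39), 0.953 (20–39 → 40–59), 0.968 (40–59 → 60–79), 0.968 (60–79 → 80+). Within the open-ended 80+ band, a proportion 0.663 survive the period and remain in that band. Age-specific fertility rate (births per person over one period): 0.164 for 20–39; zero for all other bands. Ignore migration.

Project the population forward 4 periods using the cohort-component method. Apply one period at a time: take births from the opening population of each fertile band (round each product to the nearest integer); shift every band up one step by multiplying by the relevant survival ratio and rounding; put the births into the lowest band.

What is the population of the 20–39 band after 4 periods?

188

Call the groups 1 to 5, youngest first.
— Period 1 —
Births: 7300 * 0.164 = 1197
Group 2: 7300 * 0.978 = 7139
Group 3: 7300 * 0.953 = 6957
Group 4: 8950 * 0.968 = 8664
Group 5: 1600 * 0.968 + 4850 * 0.663 = 1549 + 3216 = 4765
End of period: [1197, 7139, 6957, 8664, 4765]
— Period 2 —
Births: 7139 * 0.164 = 1171
Group 2: 1197 * 0.978 = 1171
Group 3: 7139 * 0.953 = 6803
Group 4: 6957 * 0.968 = 6734
Group 5: 8664 * 0.968 + 4765 * 0.663 = 8387 + 3159 = 11546
End of period: [1171, 1171, 6803, 6734, 11546]
— Period 3 —
Births: 1171 * 0.164 = 192
Group 2: 1171 * 0.978 = 1145
Group 3: 1171 * 0.953 = 1116
Group 4: 6803 * 0.968 = 6585
Group 5: 6734 * 0.968 + 11546 * 0.663 = 6519 + 7655 = 14174
End of period: [192, 1145, 1116, 6585, 14174]
— Period 4 —
Births: 1145 * 0.164 = 188
Group 2: 192 * 0.978 = 188
Group 3: 1145 * 0.953 = 1091
Group 4: 1116 * 0.968 = 1080
Group 5: 6585 * 0.968 + 14174 * 0.663 = 6374 + 9397 = 15771
End of period: [188, 188, 1091, 1080, 15771]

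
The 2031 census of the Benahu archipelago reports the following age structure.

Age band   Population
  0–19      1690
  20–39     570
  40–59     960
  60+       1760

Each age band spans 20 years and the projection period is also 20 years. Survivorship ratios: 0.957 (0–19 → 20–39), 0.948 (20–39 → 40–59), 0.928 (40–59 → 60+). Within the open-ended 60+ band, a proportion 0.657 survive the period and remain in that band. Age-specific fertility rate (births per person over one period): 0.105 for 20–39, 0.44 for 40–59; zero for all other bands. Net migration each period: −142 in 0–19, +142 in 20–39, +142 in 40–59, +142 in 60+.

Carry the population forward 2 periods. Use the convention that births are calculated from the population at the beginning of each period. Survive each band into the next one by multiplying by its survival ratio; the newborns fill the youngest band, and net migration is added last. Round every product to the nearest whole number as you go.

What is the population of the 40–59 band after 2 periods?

Let band 1 be 0–19 through band 4 = 60+.
After projecting period 1:
Births: 570 × 0.105 = 60 ; 960 × 0.44 = 422 → total 482
Band 2: 1690 × 0.957 = 1617
Band 3: 570 × 0.948 = 540
Band 4: 960 × 0.928 + 1760 × 0.657 = 891 + 1156 = 2047
Net migration: Band 1 − 142 → 340; Band 2 + 142 → 1759; Band 3 + 142 → 682; Band 4 + 142 → 2189
Population now: 0–19=340, 20–39=1759, 40–59=682, 60+=2189
After projecting period 2:
Births: 1759 × 0.105 = 185 ; 682 × 0.44 = 300 → total 485
Band 2: 340 × 0.957 = 325
Band 3: 1759 × 0.948 = 1668
Band 4: 682 × 0.928 + 2189 × 0.657 = 633 + 1438 = 2071
Net migration: Band 1 − 142 → 343; Band 2 + 142 → 467; Band 3 + 142 → 1810; Band 4 + 142 → 2213
Population now: 0–19=343, 20–39=467, 40–59=1810, 60+=2213

1810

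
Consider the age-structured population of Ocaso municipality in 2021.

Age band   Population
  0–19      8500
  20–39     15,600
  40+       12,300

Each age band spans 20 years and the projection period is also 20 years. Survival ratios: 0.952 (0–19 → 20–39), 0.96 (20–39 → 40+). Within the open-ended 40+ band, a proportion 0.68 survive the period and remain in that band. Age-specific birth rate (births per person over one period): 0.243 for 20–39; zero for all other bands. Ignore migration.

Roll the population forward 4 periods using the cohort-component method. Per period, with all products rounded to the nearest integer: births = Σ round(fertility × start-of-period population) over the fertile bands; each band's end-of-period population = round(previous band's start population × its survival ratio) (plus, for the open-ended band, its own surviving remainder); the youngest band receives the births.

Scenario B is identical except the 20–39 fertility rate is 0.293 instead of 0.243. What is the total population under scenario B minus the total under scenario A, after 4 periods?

Period 1:
Births: 15600 * 0.243 = 3791
20–39: 8500 * 0.952 = 8092
40+: 15600 * 0.96 + 12300 * 0.68 = 14976 + 8364 = 23340
Giving 3791 / 8092 / 23340.
Period 2:
Births: 8092 * 0.243 = 1966
20–39: 3791 * 0.952 = 3609
40+: 8092 * 0.96 + 23340 * 0.68 = 7768 + 15871 = 23639
Giving 1966 / 3609 / 23639.
Period 3:
Births: 3609 * 0.243 = 877
20–39: 1966 * 0.952 = 1872
40+: 3609 * 0.96 + 23639 * 0.68 = 3465 + 16075 = 19540
Giving 877 / 1872 / 19540.
Period 4:
Births: 1872 * 0.243 = 455
20–39: 877 * 0.952 = 835
40+: 1872 * 0.96 + 19540 * 0.68 = 1797 + 13287 = 15084
Giving 455 / 835 / 15084.
Scenario A total after 4 periods: 16374
Scenario B projection —
Period 1:
Births: 15600 * 0.293 = 4571
20–39: 8500 * 0.952 = 8092
40+: 15600 * 0.96 + 12300 * 0.68 = 14976 + 8364 = 23340
Giving 4571 / 8092 / 23340.
Period 2:
Births: 8092 * 0.293 = 2371
20–39: 4571 * 0.952 = 4352
40+: 8092 * 0.96 + 23340 * 0.68 = 7768 + 15871 = 23639
Giving 2371 / 4352 / 23639.
Period 3:
Births: 4352 * 0.293 = 1275
20–39: 2371 * 0.952 = 2257
40+: 4352 * 0.96 + 23639 * 0.68 = 4178 + 16075 = 20253
Giving 1275 / 2257 / 20253.
Period 4:
Births: 2257 * 0.293 = 661
20–39: 1275 * 0.952 = 1214
40+: 2257 * 0.96 + 20253 * 0.68 = 2167 + 13772 = 15939
Giving 661 / 1214 / 15939.
Scenario B total after 4 periods: 17814
Difference B − A = 17814 − 16374 = 1440

1440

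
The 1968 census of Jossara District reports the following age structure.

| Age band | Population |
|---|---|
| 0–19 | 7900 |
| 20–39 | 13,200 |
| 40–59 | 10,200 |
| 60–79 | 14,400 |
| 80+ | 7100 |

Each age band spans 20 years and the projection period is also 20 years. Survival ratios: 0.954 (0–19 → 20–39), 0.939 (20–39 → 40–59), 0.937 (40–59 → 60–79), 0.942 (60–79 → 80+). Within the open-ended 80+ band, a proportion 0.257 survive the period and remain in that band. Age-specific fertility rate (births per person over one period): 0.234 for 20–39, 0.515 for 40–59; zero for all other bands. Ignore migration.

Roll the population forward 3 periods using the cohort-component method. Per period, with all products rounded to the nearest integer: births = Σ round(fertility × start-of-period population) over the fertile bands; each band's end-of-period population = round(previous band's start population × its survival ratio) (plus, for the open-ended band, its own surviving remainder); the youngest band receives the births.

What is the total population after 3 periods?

Period 1:
Births: 13200 × 0.234 = 3089 ; 10200 × 0.515 = 5253 → 8342
20–39: 7900 × 0.954 = 7537
40–59: 13200 × 0.939 = 12395
60–79: 10200 × 0.937 = 9557
80+: 14400 × 0.942 + 7100 × 0.257 = 13565 + 1825 = 15390
End of period: [8342, 7537, 12395, 9557, 15390]
Period 2:
Births: 7537 × 0.234 = 1764 ; 12395 × 0.515 = 6383 → 8147
20–39: 8342 × 0.954 = 7958
40–59: 7537 × 0.939 = 7077
60–79: 12395 × 0.937 = 11614
80+: 9557 × 0.942 + 15390 × 0.257 = 9003 + 3955 = 12958
End of period: [8147, 7958, 7077, 11614, 12958]
Period 3:
Births: 7958 × 0.234 = 1862 ; 7077 × 0.515 = 3645 → 5507
20–39: 8147 × 0.954 = 7772
40–59: 7958 × 0.939 = 7473
60–79: 7077 × 0.937 = 6631
80+: 11614 × 0.942 + 12958 × 0.257 = 10940 + 3330 = 14270
End of period: [5507, 7772, 7473, 6631, 14270]
Total after period 3: 5507 + 7772 + 7473 + 6631 + 14270 = 41653

41653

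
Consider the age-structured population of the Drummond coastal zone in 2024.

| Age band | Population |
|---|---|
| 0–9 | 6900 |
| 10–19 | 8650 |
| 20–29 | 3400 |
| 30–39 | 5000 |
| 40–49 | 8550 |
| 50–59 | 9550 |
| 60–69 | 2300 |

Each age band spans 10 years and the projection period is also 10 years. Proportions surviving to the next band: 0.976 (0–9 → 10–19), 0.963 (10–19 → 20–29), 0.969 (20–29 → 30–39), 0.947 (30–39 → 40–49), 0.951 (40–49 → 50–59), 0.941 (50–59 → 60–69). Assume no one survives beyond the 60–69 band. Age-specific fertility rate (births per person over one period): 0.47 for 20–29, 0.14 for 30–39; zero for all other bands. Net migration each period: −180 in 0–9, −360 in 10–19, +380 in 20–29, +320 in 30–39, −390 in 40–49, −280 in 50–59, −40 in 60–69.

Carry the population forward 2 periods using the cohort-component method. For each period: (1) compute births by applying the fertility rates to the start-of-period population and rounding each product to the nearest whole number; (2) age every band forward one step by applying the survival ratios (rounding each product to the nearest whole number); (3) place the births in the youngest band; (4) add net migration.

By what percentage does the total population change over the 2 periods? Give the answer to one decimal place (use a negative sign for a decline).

Let group 1 be 0–9 through group 7 = 60–69.
[period 1]
Births: 3400 × 0.47 = 1598  |  5000 × 0.14 = 700 ⇒ total 2298
Group 2: 6900 × 0.976 = 6734
Group 3: 8650 × 0.963 = 8330
Group 4: 3400 × 0.969 = 3295
Group 5: 5000 × 0.947 = 4735
Group 6: 8550 × 0.951 = 8131
Group 7: 9550 × 0.941 = 8987
Net migration: Group 1 − 180 → 2118; Group 2 − 360 → 6374; Group 3 + 380 → 8710; Group 4 + 320 → 3615; Group 5 − 390 → 4345; Group 6 − 280 → 7851; Group 7 − 40 → 8947
→ [2118, 6374, 8710, 3615, 4345, 7851, 8947]
[period 2]
Births: 8710 × 0.47 = 4094  |  3615 × 0.14 = 506 ⇒ total 4600
Group 2: 2118 × 0.976 = 2067
Group 3: 6374 × 0.963 = 6138
Group 4: 8710 × 0.969 = 8440
Group 5: 3615 × 0.947 = 3423
Group 6: 4345 × 0.951 = 4132
Group 7: 7851 × 0.941 = 7388
Net migration: Group 1 − 180 → 4420; Group 2 − 360 → 1707; Group 3 + 380 → 6518; Group 4 + 320 → 8760; Group 5 − 390 → 3033; Group 6 − 280 → 3852; Group 7 − 40 → 7348
→ [4420, 1707, 6518, 8760, 3033, 3852, 7348]
Total: 44350 → 35638; change = -8712; percentage change = -19.6%

-19.6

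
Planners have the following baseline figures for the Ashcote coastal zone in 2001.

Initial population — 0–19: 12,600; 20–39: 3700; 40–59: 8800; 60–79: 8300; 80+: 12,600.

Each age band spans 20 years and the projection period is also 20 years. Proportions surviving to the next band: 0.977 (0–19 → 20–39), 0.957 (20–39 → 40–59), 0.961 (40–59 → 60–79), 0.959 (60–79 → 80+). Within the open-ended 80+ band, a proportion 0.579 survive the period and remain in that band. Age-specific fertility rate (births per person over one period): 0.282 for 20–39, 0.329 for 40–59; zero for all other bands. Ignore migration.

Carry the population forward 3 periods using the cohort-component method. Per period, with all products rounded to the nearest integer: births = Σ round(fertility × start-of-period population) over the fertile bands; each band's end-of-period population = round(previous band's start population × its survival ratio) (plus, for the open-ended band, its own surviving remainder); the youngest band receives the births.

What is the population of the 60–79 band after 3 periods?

11322

— Period 1 —
Births: 3700 × 0.282 = 1043 ; 8800 × 0.329 = 2895 → 3938
20–39: 12600 × 0.977 = 12310
40–59: 3700 × 0.957 = 3541
60–79: 8800 × 0.961 = 8457
80+: 8300 × 0.959 + 12600 × 0.579 = 7960 + 7295 = 15255
End of period: [3938, 12310, 3541, 8457, 15255]
— Period 2 —
Births: 12310 × 0.282 = 3471 ; 3541 × 0.329 = 1165 → 4636
20–39: 3938 × 0.977 = 3847
40–59: 12310 × 0.957 = 11781
60–79: 3541 × 0.961 = 3403
80+: 8457 × 0.959 + 15255 × 0.579 = 8110 + 8833 = 16943
End of period: [4636, 3847, 11781, 3403, 16943]
— Period 3 —
Births: 3847 × 0.282 = 1085 ; 11781 × 0.329 = 3876 → 4961
20–39: 4636 × 0.977 = 4529
40–59: 3847 × 0.957 = 3682
60–79: 11781 × 0.961 = 11322
80+: 3403 × 0.959 + 16943 × 0.579 = 3263 + 9810 = 13073
End of period: [4961, 4529, 3682, 11322, 13073]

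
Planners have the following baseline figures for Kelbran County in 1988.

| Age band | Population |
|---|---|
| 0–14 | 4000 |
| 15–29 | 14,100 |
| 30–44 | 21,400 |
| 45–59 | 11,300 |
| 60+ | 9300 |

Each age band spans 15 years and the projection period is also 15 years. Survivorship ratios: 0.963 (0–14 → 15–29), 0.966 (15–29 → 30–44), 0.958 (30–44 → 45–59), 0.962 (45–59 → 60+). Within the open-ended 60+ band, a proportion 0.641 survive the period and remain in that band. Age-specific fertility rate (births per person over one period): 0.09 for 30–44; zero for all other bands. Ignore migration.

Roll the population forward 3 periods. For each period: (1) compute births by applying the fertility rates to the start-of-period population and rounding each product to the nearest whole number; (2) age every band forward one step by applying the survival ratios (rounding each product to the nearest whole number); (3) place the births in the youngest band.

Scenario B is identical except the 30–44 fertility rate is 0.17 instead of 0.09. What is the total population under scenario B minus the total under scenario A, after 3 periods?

After projecting period 1:
Births: 21400 × 0.09 = 1926
15–29: 4000 × 0.963 = 3852
30–44: 14100 × 0.966 = 13621
45–59: 21400 × 0.958 = 20501
60+: 11300 × 0.962 + 9300 × 0.641 = 10871 + 5961 = 16832
End of period: [1926, 3852, 13621, 20501, 16832]
After projecting period 2:
Births: 13621 × 0.09 = 1226
15–29: 1926 × 0.963 = 1855
30–44: 3852 × 0.966 = 3721
45–59: 13621 × 0.958 = 13049
60+: 20501 × 0.962 + 16832 × 0.641 = 19722 + 10789 = 30511
End of period: [1226, 1855, 3721, 13049, 30511]
After projecting period 3:
Births: 3721 × 0.09 = 335
15–29: 1226 × 0.963 = 1181
30–44: 1855 × 0.966 = 1792
45–59: 3721 × 0.958 = 3565
60+: 13049 × 0.962 + 30511 × 0.641 = 12553 + 19558 = 32111
End of period: [335, 1181, 1792, 3565, 32111]
Scenario A total after 3 periods: 38984
Scenario B projection —
After projecting period 1:
Births: 21400 × 0.17 = 3638
15–29: 4000 × 0.963 = 3852
30–44: 14100 × 0.966 = 13621
45–59: 21400 × 0.958 = 20501
60+: 11300 × 0.962 + 9300 × 0.641 = 10871 + 5961 = 16832
End of period: [3638, 3852, 13621, 20501, 16832]
After projecting period 2:
Births: 13621 × 0.17 = 2316
15–29: 3638 × 0.963 = 3503
30–44: 3852 × 0.966 = 3721
45–59: 13621 × 0.958 = 13049
60+: 20501 × 0.962 + 16832 × 0.641 = 19722 + 10789 = 30511
End of period: [2316, 3503, 3721, 13049, 30511]
After projecting period 3:
Births: 3721 × 0.17 = 633
15–29: 2316 × 0.963 = 2230
30–44: 3503 × 0.966 = 3384
45–59: 3721 × 0.958 = 3565
60+: 13049 × 0.962 + 30511 × 0.641 = 12553 + 19558 = 32111
End of period: [633, 2230, 3384, 3565, 32111]
Scenario B total after 3 periods: 41923
Difference B − A = 41923 − 38984 = 2939

2939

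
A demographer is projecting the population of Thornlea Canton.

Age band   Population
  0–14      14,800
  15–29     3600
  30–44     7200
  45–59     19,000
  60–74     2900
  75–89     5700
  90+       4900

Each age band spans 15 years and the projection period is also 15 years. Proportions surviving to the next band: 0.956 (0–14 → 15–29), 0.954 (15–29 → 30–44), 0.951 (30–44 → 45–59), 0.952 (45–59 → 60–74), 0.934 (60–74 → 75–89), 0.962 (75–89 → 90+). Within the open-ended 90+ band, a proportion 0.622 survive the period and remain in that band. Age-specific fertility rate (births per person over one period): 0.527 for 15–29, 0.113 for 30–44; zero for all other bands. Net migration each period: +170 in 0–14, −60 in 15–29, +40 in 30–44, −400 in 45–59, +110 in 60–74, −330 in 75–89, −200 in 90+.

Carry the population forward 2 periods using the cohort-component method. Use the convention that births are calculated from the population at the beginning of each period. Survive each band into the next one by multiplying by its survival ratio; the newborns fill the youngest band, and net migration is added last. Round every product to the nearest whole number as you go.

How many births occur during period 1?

Numbering the bands 1..7 from youngest to oldest:
After projecting period 1:
Births: 3600 × 0.527 = 1897  |  7200 × 0.113 = 814 — total 2711
Band 2: 14800 × 0.956 = 14149
Band 3: 3600 × 0.954 = 3434
Band 4: 7200 × 0.951 = 6847
Band 5: 19000 × 0.952 = 18088
Band 6: 2900 × 0.934 = 2709
Band 7: 5700 × 0.962 + 4900 × 0.622 = 5483 + 3048 = 8531
Net migration: Band 1 + 170 → 2881; Band 2 − 60 → 14089; Band 3 + 40 → 3474; Band 4 − 400 → 6447; Band 5 + 110 → 18198; Band 6 − 330 → 2379; Band 7 − 200 → 8331
End of period: [2881, 14089, 3474, 6447, 18198, 2379, 8331]

2711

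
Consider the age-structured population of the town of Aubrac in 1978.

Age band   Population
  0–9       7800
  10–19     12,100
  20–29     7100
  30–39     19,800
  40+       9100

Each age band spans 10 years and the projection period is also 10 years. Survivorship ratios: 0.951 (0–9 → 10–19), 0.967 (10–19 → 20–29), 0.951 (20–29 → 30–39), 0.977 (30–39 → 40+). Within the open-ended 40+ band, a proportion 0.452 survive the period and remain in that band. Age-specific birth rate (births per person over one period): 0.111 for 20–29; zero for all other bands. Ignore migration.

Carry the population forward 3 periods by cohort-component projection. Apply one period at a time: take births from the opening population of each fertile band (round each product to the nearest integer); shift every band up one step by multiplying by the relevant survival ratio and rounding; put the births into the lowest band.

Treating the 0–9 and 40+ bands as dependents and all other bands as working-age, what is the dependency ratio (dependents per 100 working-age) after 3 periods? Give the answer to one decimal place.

221.4

[period 1]
Births: 7100 × 0.111 = 788
10–19: 7800 × 0.951 = 7418
20–29: 12100 × 0.967 = 11701
30–39: 7100 × 0.951 = 6752
40+: 19800 × 0.977 + 9100 × 0.452 = 19345 + 4113 = 23458
Giving 788 / 7418 / 11701 / 6752 / 23458.
[period 2]
Births: 11701 × 0.111 = 1299
10–19: 788 × 0.951 = 749
20–29: 7418 × 0.967 = 7173
30–39: 11701 × 0.951 = 11128
40+: 6752 × 0.977 + 23458 × 0.452 = 6597 + 10603 = 17200
Giving 1299 / 749 / 7173 / 11128 / 17200.
[period 3]
Births: 7173 × 0.111 = 796
10–19: 1299 × 0.951 = 1235
20–29: 749 × 0.967 = 724
30–39: 7173 × 0.951 = 6822
40+: 11128 × 0.977 + 17200 × 0.452 = 10872 + 7774 = 18646
Giving 796 / 1235 / 724 / 6822 / 18646.
Dependents (band 0–9 + band 40+) = 796 + 18646 = 19442; working-age = 8781; ratio = 19442/8781 × 100 = 221.4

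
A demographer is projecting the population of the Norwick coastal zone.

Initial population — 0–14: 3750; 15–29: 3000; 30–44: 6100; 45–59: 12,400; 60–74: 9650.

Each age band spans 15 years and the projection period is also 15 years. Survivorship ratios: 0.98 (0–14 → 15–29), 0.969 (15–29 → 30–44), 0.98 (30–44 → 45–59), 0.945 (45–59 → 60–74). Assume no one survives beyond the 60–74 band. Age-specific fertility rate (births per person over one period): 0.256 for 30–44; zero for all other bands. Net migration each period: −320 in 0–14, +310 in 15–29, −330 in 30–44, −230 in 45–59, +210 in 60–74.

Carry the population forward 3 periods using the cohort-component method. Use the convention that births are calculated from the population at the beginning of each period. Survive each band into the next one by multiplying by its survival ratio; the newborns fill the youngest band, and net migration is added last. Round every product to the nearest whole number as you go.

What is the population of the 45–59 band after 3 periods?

3230

Call the bands 1 to 5, youngest first.
After projecting period 1:
Births: 6100 * 0.256 = 1562
Band 2: 3750 * 0.98 = 3675
Band 3: 3000 * 0.969 = 2907
Band 4: 6100 * 0.98 = 5978
Band 5: 12400 * 0.945 = 11718
Net migration: Band 1 − 320 → 1242; Band 2 + 310 → 3985; Band 3 − 330 → 2577; Band 4 − 230 → 5748; Band 5 + 210 → 11928
Population now: 0–14=1242, 15–29=3985, 30–44=2577, 45–59=5748, 60–74=11928
After projecting period 2:
Births: 2577 * 0.256 = 660
Band 2: 1242 * 0.98 = 1217
Band 3: 3985 * 0.969 = 3861
Band 4: 2577 * 0.98 = 2525
Band 5: 5748 * 0.945 = 5432
Net migration: Band 1 − 320 → 340; Band 2 + 310 → 1527; Band 3 − 330 → 3531; Band 4 − 230 → 2295; Band 5 + 210 → 5642
Population now: 0–14=340, 15–29=1527, 30–44=3531, 45–59=2295, 60–74=5642
After projecting period 3:
Births: 3531 * 0.256 = 904
Band 2: 340 * 0.98 = 333
Band 3: 1527 * 0.969 = 1480
Band 4: 3531 * 0.98 = 3460
Band 5: 2295 * 0.945 = 2169
Net migration: Band 1 − 320 → 584; Band 2 + 310 → 643; Band 3 − 330 → 1150; Band 4 − 230 → 3230; Band 5 + 210 → 2379
Population now: 0–14=584, 15–29=643, 30–44=1150, 45–59=3230, 60–74=2379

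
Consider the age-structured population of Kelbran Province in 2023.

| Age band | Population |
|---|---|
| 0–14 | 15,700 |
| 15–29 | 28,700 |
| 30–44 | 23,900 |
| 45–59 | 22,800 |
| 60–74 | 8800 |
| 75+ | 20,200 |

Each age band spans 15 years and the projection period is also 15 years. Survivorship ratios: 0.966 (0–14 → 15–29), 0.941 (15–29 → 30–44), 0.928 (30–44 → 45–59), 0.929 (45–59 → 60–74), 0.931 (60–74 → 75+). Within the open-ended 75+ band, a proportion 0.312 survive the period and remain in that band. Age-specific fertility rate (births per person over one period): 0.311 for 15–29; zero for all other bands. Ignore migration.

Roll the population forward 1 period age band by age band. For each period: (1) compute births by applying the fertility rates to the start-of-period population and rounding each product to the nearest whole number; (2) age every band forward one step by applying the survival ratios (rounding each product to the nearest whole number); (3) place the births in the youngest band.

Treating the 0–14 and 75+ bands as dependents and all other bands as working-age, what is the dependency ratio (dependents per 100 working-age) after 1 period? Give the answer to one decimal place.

Call the bands 1 to 6, youngest first.
[period 1]
Births: 28700 * 0.311 = 8926
Band 2: 15700 * 0.966 = 15166
Band 3: 28700 * 0.941 = 27007
Band 4: 23900 * 0.928 = 22179
Band 5: 22800 * 0.929 = 21181
Band 6: 8800 * 0.931 + 20200 * 0.312 = 8193 + 6302 = 14495
End of period: [8926, 15166, 27007, 22179, 21181, 14495]
Dependents (band 0–14 + band 75+) = 8926 + 14495 = 23421; working-age = 85533; ratio = 23421/85533 × 100 = 27.4

27.4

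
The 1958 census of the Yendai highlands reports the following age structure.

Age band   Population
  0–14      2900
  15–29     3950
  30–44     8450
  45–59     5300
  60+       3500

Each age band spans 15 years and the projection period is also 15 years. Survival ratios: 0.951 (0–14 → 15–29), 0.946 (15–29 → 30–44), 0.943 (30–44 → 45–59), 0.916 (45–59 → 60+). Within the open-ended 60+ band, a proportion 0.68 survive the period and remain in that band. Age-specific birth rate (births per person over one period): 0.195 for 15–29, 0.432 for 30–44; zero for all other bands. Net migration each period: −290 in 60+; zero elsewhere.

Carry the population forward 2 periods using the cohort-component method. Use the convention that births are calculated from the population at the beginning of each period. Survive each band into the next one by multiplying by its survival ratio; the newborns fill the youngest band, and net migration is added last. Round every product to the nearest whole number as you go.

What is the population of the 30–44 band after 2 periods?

2609

After projecting period 1:
Births: 3950 × 0.195 = 770  |  8450 × 0.432 = 3650 → total 4420
15–29: 2900 × 0.951 = 2758
30–44: 3950 × 0.946 = 3737
45–59: 8450 × 0.943 = 7968
60+: 5300 × 0.916 + 3500 × 0.68 = 4855 + 2380 = 7235
Net migration: 60+ − 290 → 6945
End of period: [4420, 2758, 3737, 7968, 6945]
After projecting period 2:
Births: 2758 × 0.195 = 538  |  3737 × 0.432 = 1614 → total 2152
15–29: 4420 × 0.951 = 4203
30–44: 2758 × 0.946 = 2609
45–59: 3737 × 0.943 = 3524
60+: 7968 × 0.916 + 6945 × 0.68 = 7299 + 4723 = 12022
Net migration: 60+ − 290 → 11732
End of period: [2152, 4203, 2609, 3524, 11732]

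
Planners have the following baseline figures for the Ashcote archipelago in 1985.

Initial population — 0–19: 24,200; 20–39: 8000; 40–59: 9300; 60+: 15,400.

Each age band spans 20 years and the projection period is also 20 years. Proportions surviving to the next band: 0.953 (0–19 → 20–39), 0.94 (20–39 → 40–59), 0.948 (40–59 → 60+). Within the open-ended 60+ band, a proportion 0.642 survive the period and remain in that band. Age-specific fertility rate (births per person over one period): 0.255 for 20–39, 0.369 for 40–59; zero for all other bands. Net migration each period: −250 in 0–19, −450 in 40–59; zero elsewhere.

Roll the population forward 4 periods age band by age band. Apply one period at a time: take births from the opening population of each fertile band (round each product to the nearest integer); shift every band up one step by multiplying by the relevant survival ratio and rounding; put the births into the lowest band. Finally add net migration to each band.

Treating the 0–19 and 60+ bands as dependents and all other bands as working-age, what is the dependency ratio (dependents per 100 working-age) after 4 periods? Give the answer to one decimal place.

181.9

Call the groups 1 to 4, youngest first.
— Period 1 —
Births: 8000 × 0.255 = 2040, 9300 × 0.369 = 3432 → total 5472
Group 2: 24200 × 0.953 = 23063
Group 3: 8000 × 0.94 = 7520
Group 4: 9300 × 0.948 + 15400 × 0.642 = 8816 + 9887 = 18703
Net migration: Group 1 − 250 → 5222; Group 3 − 450 → 7070
End of period: [5222, 23063, 7070, 18703]
— Period 2 —
Births: 23063 × 0.255 = 5881, 7070 × 0.369 = 2609 → total 8490
Group 2: 5222 × 0.953 = 4977
Group 3: 23063 × 0.94 = 21679
Group 4: 7070 × 0.948 + 18703 × 0.642 = 6702 + 12007 = 18709
Net migration: Group 1 − 250 → 8240; Group 3 − 450 → 21229
End of period: [8240, 4977, 21229, 18709]
— Period 3 —
Births: 4977 × 0.255 = 1269, 21229 × 0.369 = 7834 → total 9103
Group 2: 8240 × 0.953 = 7853
Group 3: 4977 × 0.94 = 4678
Group 4: 21229 × 0.948 + 18709 × 0.642 = 20125 + 12011 = 32136
Net migration: Group 1 − 250 → 8853; Group 3 − 450 → 4228
End of period: [8853, 7853, 4228, 32136]
— Period 4 —
Births: 7853 × 0.255 = 2003, 4228 × 0.369 = 1560 → total 3563
Group 2: 8853 × 0.953 = 8437
Group 3: 7853 × 0.94 = 7382
Group 4: 4228 × 0.948 + 32136 × 0.642 = 4008 + 20631 = 24639
Net migration: Group 1 − 250 → 3313; Group 3 − 450 → 6932
End of period: [3313, 8437, 6932, 24639]
Dependents (band 0–19 + band 60+) = 3313 + 24639 = 27952; working-age = 15369; ratio = 27952/15369 × 100 = 181.9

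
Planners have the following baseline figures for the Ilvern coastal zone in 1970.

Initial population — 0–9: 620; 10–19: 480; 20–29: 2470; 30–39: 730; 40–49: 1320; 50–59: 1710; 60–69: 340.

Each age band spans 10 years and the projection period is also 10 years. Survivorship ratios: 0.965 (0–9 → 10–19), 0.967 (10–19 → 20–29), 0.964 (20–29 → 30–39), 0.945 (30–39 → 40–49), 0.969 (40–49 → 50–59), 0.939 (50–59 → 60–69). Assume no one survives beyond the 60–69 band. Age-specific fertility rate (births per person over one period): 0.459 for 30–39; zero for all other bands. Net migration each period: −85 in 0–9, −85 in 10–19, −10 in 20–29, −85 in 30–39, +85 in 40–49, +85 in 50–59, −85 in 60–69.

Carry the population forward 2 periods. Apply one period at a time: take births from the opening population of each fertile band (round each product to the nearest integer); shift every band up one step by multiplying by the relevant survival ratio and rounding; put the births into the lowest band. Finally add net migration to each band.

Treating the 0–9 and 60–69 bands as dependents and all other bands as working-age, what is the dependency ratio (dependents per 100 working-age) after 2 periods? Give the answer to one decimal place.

Numbering the bands 1..7 from youngest to oldest:
Period 1:
Births: 730 * 0.459 = 335
Band 2: 620 * 0.965 = 598
Band 3: 480 * 0.967 = 464
Band 4: 2470 * 0.964 = 2381
Band 5: 730 * 0.945 = 690
Band 6: 1320 * 0.969 = 1279
Band 7: 1710 * 0.939 = 1606
Net migration: Band 1 − 85 → 250; Band 2 − 85 → 513; Band 3 − 10 → 454; Band 4 − 85 → 2296; Band 5 + 85 → 775; Band 6 + 85 → 1364; Band 7 − 85 → 1521
Population now: 0–9=250, 10–19=513, 20–29=454, 30–39=2296, 40–49=775, 50–59=1364, 60–69=1521
Period 2:
Births: 2296 * 0.459 = 1054
Band 2: 250 * 0.965 = 241
Band 3: 513 * 0.967 = 496
Band 4: 454 * 0.964 = 438
Band 5: 2296 * 0.945 = 2170
Band 6: 775 * 0.969 = 751
Band 7: 1364 * 0.939 = 1281
Net migration: Band 1 − 85 → 969; Band 2 − 85 → 156; Band 3 − 10 → 486; Band 4 − 85 → 353; Band 5 + 85 → 2255; Band 6 + 85 → 836; Band 7 − 85 → 1196
Population now: 0–9=969, 10–19=156, 20–29=486, 30–39=353, 40–49=2255, 50–59=836, 60–69=1196
Dependents (band 0–9 + band 60–69) = 969 + 1196 = 2165; working-age = 4086; ratio = 2165/4086 × 100 = 53.0

53.0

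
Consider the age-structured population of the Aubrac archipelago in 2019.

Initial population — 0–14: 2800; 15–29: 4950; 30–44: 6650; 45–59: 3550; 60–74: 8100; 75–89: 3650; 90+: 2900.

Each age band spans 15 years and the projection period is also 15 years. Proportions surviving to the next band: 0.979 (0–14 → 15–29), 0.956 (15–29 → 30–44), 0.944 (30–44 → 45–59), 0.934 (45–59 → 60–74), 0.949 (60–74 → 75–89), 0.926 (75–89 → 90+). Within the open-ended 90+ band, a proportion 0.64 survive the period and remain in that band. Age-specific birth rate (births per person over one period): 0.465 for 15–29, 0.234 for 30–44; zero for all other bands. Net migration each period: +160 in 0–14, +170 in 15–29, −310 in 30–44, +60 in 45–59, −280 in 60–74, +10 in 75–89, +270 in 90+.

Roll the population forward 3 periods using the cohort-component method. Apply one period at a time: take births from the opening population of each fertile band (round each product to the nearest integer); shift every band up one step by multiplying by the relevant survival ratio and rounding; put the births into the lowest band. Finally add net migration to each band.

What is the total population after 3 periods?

30293

Call the groups 1 to 7, youngest first.
[period 1]
Births: 4950 × 0.465 = 2302  |  6650 × 0.234 = 1556 → 3858
Group 2: 2800 × 0.979 = 2741
Group 3: 4950 × 0.956 = 4732
Group 4: 6650 × 0.944 = 6278
Group 5: 3550 × 0.934 = 3316
Group 6: 8100 × 0.949 = 7687
Group 7: 3650 × 0.926 + 2900 × 0.64 = 3380 + 1856 = 5236
Net migration: Group 1 + 160 → 4018; Group 2 + 170 → 2911; Group 3 − 310 → 4422; Group 4 + 60 → 6338; Group 5 − 280 → 3036; Group 6 + 10 → 7697; Group 7 + 270 → 5506
→ [4018, 2911, 4422, 6338, 3036, 7697, 5506]
[period 2]
Births: 2911 × 0.465 = 1354  |  4422 × 0.234 = 1035 → 2389
Group 2: 4018 × 0.979 = 3934
Group 3: 2911 × 0.956 = 2783
Group 4: 4422 × 0.944 = 4174
Group 5: 6338 × 0.934 = 5920
Group 6: 3036 × 0.949 = 2881
Group 7: 7697 × 0.926 + 5506 × 0.64 = 7127 + 3524 = 10651
Net migration: Group 1 + 160 → 2549; Group 2 + 170 → 4104; Group 3 − 310 → 2473; Group 4 + 60 → 4234; Group 5 − 280 → 5640; Group 6 + 10 → 2891; Group 7 + 270 → 10921
→ [2549, 4104, 2473, 4234, 5640, 2891, 10921]
[period 3]
Births: 4104 × 0.465 = 1908  |  2473 × 0.234 = 579 → 2487
Group 2: 2549 × 0.979 = 2495
Group 3: 4104 × 0.956 = 3923
Group 4: 2473 × 0.944 = 2335
Group 5: 4234 × 0.934 = 3955
Group 6: 5640 × 0.949 = 5352
Group 7: 2891 × 0.926 + 10921 × 0.64 = 2677 + 6989 = 9666
Net migration: Group 1 + 160 → 2647; Group 2 + 170 → 2665; Group 3 − 310 → 3613; Group 4 + 60 → 2395; Group 5 − 280 → 3675; Group 6 + 10 → 5362; Group 7 + 270 → 9936
→ [2647, 2665, 3613, 2395, 3675, 5362, 9936]
Total after period 3: 2647 + 2665 + 3613 + 2395 + 3675 + 5362 + 9936 = 30293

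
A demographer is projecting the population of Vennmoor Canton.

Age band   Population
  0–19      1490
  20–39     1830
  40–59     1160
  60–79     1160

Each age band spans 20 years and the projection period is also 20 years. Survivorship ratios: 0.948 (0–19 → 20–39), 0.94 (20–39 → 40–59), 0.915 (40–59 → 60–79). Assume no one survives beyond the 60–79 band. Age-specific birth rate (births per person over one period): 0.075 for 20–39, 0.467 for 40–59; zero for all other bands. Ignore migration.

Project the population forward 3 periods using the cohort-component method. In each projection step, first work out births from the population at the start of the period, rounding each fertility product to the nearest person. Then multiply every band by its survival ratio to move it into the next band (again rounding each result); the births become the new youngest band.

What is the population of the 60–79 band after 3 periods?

1215

Call the bands 1 to 4, youngest first.
— Period 1 —
Births: 1830 × 0.075 = 137 ; 1160 × 0.467 = 542 → 679
Band 2: 1490 × 0.948 = 1413
Band 3: 1830 × 0.94 = 1720
Band 4: 1160 × 0.915 = 1061
Population now: 0–19=679, 20–39=1413, 40–59=1720, 60–79=1061
— Period 2 —
Births: 1413 × 0.075 = 106 ; 1720 × 0.467 = 803 → 909
Band 2: 679 × 0.948 = 644
Band 3: 1413 × 0.94 = 1328
Band 4: 1720 × 0.915 = 1574
Population now: 0–19=909, 20–39=644, 40–59=1328, 60–79=1574
— Period 3 —
Births: 644 × 0.075 = 48 ; 1328 × 0.467 = 620 → 668
Band 2: 909 × 0.948 = 862
Band 3: 644 × 0.94 = 605
Band 4: 1328 × 0.915 = 1215
Population now: 0–19=668, 20–39=862, 40–59=605, 60–79=1215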